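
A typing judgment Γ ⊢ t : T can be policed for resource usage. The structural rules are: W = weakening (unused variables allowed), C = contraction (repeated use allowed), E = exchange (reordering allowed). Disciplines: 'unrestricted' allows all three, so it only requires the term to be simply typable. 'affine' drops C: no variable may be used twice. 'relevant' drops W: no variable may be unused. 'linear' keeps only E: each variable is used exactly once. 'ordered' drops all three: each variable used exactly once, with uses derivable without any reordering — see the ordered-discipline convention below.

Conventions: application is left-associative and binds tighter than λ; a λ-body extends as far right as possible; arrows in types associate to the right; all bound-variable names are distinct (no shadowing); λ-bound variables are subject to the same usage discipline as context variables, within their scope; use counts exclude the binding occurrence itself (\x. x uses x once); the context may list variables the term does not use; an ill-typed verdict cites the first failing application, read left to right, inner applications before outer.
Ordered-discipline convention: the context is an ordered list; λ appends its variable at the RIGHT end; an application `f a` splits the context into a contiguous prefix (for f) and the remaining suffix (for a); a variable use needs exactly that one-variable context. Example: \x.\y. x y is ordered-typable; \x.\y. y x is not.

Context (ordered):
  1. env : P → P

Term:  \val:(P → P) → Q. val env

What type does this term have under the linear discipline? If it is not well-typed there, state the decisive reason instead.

term : ((P → P) → Q) → Q
variable uses: env: 1×, val (bound): 1×
left-to-right use order: val, env
typing: well-typed at ((P → P) → Q) → Q
per-discipline verdicts: ordered ✗ · linear ✓ · affine ✓ · relevant ✓ · unrestricted ✓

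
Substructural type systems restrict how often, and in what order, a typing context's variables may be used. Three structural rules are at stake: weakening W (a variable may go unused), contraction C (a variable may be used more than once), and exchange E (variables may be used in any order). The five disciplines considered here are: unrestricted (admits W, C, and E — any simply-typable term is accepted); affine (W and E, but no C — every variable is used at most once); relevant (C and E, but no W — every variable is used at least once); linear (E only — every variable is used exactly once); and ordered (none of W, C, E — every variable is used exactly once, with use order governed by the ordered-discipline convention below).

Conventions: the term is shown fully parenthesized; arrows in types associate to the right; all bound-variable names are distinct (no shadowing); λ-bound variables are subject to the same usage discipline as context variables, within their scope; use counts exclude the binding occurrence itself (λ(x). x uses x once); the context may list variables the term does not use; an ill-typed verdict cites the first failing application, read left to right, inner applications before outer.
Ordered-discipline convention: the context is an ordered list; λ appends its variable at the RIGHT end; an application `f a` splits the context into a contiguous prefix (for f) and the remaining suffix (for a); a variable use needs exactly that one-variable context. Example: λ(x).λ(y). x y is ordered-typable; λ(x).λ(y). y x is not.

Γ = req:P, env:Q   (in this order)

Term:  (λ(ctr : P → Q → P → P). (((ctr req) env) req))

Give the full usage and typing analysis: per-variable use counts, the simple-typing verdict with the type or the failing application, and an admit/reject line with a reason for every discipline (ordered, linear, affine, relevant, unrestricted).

variable uses: req ×2, env ×1, ctr [bound] ×1
use order (left to right): ctr, req, env, req
typing: the term checks, with type (P → Q → P → P) → P
ordered: ✗ — uses contraction: req ×2
linear: ✗ — uses contraction: req ×2
affine: ✗ — uses contraction: req ×2
relevant: ✓ — none of req, env, ctr goes unused
unrestricted: ✓ — simply typable at (P → Q → P → P) → P; W, C, E all held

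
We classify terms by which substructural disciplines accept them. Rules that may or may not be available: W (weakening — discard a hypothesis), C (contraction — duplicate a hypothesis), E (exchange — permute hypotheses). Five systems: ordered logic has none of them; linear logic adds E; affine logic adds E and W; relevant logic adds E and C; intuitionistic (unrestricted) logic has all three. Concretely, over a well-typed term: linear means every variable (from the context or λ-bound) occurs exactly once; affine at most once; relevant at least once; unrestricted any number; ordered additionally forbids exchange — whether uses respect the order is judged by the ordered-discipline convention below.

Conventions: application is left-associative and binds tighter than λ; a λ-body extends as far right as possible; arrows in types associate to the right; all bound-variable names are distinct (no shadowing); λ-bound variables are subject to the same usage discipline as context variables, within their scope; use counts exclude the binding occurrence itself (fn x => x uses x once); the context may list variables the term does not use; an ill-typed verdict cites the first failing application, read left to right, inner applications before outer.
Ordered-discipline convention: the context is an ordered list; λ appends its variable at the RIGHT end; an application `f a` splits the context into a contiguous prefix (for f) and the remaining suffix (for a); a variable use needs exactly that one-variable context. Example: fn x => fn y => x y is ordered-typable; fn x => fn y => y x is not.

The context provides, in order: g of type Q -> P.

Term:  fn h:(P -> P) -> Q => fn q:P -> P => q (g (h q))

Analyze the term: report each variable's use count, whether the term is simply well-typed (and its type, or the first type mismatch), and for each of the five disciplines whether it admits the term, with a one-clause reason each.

use counts: g: 1, h (λ-bound): 1, q (λ-bound): 2
order of uses: q, g, h, q
typing: well-typed at ((P -> P) -> Q) -> (P -> P) -> P
ordered ✗ (needs contraction — q ×2)
linear ✗ (needs contraction — q ×2)
affine ✗ (needs contraction — q ×2)
relevant ✓ (every one of g, h, q appears)
unrestricted ✓ (simply typable at ((P -> P) -> Q) -> (P -> P) -> P; W, C, E all held)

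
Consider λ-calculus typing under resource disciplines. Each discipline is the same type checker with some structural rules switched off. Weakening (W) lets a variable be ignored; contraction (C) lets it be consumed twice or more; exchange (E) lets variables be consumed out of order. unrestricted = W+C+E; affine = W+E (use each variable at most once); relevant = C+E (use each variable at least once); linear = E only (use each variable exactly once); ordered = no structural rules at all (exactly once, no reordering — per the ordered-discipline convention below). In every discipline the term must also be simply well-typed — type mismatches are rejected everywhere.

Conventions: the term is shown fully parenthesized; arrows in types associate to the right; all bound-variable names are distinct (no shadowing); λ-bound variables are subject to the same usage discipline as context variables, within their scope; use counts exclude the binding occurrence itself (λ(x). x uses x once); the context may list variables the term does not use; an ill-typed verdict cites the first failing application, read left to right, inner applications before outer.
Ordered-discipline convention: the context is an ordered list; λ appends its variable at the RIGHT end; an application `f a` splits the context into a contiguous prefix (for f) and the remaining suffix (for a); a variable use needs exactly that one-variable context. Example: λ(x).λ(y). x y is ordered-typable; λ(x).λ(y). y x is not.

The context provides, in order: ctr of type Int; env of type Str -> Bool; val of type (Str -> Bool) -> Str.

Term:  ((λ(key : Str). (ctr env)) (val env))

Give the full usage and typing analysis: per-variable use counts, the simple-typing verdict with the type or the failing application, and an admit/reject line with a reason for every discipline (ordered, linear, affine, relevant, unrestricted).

usage: ctr: 1, env: 2, val: 1, key [bound]: 0
use order (left to right): ctr, env, val, env
typing: ill-typed: applying a non-function (Int)
ordered: ✗, fails simple typing
linear: ✗, a type mismatch blocks all five
affine: ✗, the type mismatch rejects it
relevant: ✗, not simply typable
unrestricted: ✗, fails simple typing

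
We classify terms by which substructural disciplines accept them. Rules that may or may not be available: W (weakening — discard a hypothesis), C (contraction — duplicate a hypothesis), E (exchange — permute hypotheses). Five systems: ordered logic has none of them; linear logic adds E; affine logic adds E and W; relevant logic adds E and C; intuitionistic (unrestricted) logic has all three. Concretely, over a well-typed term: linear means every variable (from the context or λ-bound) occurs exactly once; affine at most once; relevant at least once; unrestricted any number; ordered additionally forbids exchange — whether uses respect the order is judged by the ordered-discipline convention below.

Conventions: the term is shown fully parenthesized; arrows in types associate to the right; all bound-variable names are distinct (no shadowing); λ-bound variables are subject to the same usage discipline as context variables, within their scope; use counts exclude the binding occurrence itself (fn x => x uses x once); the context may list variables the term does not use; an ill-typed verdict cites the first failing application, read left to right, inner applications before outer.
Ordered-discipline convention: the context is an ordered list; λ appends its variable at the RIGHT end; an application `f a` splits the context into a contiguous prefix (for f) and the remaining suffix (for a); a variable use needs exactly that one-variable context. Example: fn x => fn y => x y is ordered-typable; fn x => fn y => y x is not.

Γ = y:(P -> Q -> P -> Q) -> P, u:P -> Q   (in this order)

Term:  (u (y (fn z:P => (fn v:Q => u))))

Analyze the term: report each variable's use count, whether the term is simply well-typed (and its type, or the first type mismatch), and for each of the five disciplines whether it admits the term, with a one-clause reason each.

usage: y: 1×, u: 2×, z [bound]: 0×, v [bound]: 0×
uses in reading order: u, y, u
typing: the term checks, with type Q
ordered: ✗ — needs contraction — u ×2; z, v never used (weakening)
linear: ✗ — needs contraction — u ×2; z, v never used (weakening)
affine: ✗ — needs contraction — u ×2
relevant: ✗ — z, v never used (weakening)
unrestricted: ✓ — simply typable at Q; W, C, E all held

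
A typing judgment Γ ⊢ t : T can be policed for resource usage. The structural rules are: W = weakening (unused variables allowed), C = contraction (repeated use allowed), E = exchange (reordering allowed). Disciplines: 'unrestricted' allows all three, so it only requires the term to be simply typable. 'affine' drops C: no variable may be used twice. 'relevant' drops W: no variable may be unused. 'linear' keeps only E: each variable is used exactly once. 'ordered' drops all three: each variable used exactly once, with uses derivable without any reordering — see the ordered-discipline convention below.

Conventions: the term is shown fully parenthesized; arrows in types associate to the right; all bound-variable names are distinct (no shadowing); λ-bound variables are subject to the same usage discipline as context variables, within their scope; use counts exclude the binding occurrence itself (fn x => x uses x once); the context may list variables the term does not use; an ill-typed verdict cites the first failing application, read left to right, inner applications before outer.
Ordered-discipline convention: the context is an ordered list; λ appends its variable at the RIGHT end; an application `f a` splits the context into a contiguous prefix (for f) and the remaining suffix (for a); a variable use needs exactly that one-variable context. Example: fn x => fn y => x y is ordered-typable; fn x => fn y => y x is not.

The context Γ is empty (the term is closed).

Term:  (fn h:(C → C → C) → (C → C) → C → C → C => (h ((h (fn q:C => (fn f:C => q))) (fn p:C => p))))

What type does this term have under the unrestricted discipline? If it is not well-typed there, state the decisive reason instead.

term : ((C → C → C) → (C → C) → C → C → C) → (C → C) → C → C → C
counts: h (bound): 2×; q (bound): 1×; f (bound): 0×; p (bound): 1×
uses in reading order: h, h, q, p
typing: well-typed — term : ((C → C → C) → (C → C) → C → C → C) → (C → C) → C → C → C
summary: ordered ✗, linear ✗, affine ✗, relevant ✗, unrestricted ✓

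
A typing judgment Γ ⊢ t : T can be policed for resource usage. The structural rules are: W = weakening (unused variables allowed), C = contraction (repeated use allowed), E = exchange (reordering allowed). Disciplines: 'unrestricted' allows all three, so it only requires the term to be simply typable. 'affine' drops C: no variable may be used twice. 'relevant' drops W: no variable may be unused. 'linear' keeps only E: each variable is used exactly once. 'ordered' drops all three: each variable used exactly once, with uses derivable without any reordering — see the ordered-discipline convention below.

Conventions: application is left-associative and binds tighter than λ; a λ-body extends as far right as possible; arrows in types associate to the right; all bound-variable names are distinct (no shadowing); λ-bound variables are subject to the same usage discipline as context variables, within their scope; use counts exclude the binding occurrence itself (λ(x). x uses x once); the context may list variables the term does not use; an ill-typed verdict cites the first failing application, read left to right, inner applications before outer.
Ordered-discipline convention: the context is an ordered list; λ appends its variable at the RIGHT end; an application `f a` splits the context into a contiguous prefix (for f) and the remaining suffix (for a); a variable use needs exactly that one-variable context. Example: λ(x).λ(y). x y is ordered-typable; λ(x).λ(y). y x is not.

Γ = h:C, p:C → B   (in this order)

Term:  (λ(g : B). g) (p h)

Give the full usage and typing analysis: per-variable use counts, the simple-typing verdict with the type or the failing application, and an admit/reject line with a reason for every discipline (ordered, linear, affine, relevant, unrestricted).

usage: h ×1, p ×1, g [bound] ×1
left-to-right use order: g, p, h
typing: well-typed — term : B
ordered: ✗, needs exchange: uses follow g, p, h
linear: ✓, exactly-once usage across h, p, g
affine: ✓, no duplicate uses among h, p, g
relevant: ✓, h, p, g: all used, weakening unneeded
unrestricted: ✓, type-checks (B) and nothing is barred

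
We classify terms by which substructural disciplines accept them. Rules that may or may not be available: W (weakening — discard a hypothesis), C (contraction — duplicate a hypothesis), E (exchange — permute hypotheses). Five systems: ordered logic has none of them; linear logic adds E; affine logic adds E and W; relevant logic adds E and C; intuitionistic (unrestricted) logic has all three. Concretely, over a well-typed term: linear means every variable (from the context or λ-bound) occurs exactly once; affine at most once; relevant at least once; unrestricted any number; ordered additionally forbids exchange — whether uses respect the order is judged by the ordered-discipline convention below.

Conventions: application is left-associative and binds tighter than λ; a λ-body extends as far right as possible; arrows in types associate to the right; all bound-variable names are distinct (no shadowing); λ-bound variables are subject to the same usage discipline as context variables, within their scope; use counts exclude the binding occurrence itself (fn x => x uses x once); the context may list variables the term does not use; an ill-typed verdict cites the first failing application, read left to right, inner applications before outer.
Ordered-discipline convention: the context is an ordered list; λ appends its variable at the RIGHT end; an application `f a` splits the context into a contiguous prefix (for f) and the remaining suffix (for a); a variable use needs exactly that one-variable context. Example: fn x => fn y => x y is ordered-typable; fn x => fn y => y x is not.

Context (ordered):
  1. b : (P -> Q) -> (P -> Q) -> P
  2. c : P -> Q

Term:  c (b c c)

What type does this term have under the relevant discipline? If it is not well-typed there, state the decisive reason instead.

term : Q
variable uses: b: 1; c: 3
use order (left to right): c, b, c, c
typing: the term checks, with type Q
per-discipline verdicts: ordered ✗ · linear ✗ · affine ✗ · relevant ✓ · unrestricted ✓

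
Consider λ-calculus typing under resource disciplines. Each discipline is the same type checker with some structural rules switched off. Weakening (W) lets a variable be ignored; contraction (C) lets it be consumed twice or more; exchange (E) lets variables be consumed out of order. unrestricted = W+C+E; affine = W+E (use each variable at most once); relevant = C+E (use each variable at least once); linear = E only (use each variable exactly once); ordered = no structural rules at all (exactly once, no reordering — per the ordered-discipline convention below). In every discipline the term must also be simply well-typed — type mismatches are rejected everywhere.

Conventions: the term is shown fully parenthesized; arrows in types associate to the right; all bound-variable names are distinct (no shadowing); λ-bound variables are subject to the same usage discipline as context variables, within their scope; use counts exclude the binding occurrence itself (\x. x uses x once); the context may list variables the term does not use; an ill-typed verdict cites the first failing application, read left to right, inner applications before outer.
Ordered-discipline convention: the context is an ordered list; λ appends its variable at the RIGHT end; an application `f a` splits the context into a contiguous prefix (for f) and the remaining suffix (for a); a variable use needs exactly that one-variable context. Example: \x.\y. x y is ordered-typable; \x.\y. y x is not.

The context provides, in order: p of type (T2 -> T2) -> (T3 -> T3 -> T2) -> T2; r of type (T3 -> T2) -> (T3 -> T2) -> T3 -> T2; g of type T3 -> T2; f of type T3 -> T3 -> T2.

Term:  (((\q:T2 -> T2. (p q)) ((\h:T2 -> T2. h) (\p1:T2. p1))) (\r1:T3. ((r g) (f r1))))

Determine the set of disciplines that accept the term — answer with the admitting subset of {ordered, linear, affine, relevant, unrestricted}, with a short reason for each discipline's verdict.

admitted by: ordered, linear, affine, relevant, unrestricted
use counts: p ×1, r ×1, g ×1, f ×1, q (λ-bound) ×1, h (λ-bound) ×1, p1 (λ-bound) ×1, r1 (λ-bound) ×1
use order (left to right): p, q, h, p1, r, g, f, r1
typing: the term checks, with type T2
ordered: ✓ — p, r, g, f, q, h, p1, r1: once each, no exchange needed
linear: ✓ — p, r, g, f, q, h, p1, r1: one use apiece
affine: ✓ — p, r, g, f, q, h, p1, r1: no repeats, contraction unneeded
relevant: ✓ — every one of p, r, g, f, q, h, p1, r1 appears
unrestricted: ✓ — type-checks (T2) and nothing is barred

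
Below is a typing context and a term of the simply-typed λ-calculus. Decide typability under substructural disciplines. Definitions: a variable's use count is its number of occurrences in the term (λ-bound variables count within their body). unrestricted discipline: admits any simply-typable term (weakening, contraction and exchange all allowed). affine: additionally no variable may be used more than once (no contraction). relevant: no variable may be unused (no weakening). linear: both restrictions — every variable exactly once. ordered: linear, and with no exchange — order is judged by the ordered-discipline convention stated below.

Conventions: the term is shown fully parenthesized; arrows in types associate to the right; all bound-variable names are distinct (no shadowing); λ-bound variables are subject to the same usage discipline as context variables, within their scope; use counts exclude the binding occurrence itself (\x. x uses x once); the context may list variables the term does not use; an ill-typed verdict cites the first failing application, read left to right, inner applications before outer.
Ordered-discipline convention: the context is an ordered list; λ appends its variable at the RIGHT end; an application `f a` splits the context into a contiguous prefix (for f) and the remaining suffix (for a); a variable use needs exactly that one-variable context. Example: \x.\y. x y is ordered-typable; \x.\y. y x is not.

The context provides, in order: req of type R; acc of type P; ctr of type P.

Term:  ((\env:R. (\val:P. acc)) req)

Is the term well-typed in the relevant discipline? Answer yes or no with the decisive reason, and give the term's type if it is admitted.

no — ctr, env, val left unused
variable uses: req: 1; acc: 1; ctr: 0; env (λ-bound): 0; val (λ-bound): 0
uses in reading order: acc, req
typing: well-typed — term : P -> P
summary: ordered ✗, linear ✗, affine ✓, relevant ✗, unrestricted ✓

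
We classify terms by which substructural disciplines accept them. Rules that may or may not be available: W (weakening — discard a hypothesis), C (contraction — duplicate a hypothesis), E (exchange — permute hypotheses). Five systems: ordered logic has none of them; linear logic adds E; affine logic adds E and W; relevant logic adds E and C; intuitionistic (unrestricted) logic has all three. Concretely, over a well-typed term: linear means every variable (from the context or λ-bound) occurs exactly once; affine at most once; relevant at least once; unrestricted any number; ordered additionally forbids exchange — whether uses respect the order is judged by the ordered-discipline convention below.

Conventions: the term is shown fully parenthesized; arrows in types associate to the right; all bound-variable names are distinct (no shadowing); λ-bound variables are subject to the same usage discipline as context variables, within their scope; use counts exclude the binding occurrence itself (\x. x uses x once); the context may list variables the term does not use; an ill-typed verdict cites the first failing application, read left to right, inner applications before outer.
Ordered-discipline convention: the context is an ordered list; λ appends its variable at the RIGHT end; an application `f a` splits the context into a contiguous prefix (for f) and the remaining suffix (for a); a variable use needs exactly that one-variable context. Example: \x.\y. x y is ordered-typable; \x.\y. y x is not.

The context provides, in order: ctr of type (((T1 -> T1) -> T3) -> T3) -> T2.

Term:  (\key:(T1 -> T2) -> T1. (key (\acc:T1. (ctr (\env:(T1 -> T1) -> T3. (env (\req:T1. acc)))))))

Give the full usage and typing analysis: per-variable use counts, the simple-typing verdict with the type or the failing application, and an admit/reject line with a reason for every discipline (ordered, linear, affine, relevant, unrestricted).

usage: ctr: 1×; key (bound): 1×; acc (bound): 1×; env (bound): 1×; req (bound): 0×
order of uses: key, ctr, env, acc
typing: ✓ — ((T1 -> T2) -> T1) -> T1
ordered: ✗, req left unused
linear: ✗, req left unused
affine: ✓, ctr, key, acc, env, req: no repeats, contraction unneeded
relevant: ✗, req left unused
unrestricted: ✓, well-typed at ((T1 -> T2) -> T1) -> T1; no restrictions here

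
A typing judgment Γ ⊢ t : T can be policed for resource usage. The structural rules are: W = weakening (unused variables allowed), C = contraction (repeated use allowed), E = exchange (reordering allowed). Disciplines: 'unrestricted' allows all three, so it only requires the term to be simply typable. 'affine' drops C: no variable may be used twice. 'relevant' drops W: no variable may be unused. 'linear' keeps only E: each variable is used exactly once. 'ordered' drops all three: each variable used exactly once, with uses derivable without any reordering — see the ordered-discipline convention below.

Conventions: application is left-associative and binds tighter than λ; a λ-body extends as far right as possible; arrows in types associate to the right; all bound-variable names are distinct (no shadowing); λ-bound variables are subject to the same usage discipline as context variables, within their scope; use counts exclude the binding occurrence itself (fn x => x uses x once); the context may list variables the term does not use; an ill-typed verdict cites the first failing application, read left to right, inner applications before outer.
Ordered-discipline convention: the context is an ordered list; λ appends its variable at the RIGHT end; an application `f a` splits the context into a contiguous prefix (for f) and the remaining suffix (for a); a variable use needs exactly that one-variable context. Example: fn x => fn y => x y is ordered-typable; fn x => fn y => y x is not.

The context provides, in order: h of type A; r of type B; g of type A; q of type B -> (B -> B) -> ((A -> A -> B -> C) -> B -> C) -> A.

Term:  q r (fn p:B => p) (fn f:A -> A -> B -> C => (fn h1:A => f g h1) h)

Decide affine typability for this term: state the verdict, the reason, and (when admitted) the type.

yes — no duplicate uses among h, r, g, q, p, f, h1; term : A
variable uses: h: 1, r: 1, g: 1, q: 1, p (λ-bound): 1, f (λ-bound): 1, h1 (λ-bound): 1
use order (left to right): q, r, p, f, g, h1, h
typing: well-typed — term : A
across the five disciplines: ordered ✗, linear ✓, affine ✓, relevant ✓, unrestricted ✓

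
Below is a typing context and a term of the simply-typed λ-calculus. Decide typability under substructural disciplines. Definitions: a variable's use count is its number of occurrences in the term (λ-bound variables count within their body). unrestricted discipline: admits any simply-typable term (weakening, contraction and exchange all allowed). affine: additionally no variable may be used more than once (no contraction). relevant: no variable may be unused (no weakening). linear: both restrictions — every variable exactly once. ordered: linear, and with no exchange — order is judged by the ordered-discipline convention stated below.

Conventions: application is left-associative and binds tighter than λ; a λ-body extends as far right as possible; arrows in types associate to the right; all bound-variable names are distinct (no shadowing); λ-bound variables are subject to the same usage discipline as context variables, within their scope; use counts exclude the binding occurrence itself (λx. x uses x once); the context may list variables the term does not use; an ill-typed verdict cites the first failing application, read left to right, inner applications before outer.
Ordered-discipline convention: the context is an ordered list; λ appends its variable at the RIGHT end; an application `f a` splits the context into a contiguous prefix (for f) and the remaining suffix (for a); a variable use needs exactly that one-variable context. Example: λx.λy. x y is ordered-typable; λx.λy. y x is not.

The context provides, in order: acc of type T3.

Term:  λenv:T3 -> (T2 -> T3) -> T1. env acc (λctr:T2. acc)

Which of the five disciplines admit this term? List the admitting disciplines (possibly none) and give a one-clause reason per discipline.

admitting disciplines: unrestricted
variable uses: acc: 2; env [bound]: 1; ctr [bound]: 0
use order (left to right): env, acc, acc
typing: the term checks, with type (T3 -> (T2 -> T3) -> T1) -> T1
ordered: ✗, acc ×2 used more than once (contraction); ctr never used (weakening)
linear: ✗, acc ×2 used more than once (contraction); ctr never used (weakening)
affine: ✗, acc ×2 used more than once (contraction)
relevant: ✗, ctr never used (weakening)
unrestricted: ✓, simply typable at (T3 -> (T2 -> T3) -> T1) -> T1; W, C, E all held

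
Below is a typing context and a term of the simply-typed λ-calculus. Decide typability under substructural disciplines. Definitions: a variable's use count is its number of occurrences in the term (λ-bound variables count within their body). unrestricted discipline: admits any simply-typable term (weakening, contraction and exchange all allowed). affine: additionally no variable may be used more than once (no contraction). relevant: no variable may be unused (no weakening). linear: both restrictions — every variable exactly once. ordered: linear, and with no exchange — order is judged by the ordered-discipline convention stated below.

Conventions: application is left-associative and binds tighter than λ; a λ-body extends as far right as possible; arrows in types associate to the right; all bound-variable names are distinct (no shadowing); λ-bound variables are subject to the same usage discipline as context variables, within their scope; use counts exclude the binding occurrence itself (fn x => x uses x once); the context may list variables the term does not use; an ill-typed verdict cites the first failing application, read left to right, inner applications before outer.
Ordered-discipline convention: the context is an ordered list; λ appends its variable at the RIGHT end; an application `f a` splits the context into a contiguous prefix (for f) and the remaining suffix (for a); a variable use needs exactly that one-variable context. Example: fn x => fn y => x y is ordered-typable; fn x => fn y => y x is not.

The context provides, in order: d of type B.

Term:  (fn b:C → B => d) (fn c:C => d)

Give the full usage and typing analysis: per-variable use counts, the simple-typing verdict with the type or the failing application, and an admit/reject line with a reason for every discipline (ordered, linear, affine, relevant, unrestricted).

usage: d=2; b [bound]=0; c [bound]=0
use order (left to right): d, d
typing: well-typed at B
ordered: ✗, repeated use of d ×2; b, c never used (weakening)
linear: ✗, repeated use of d ×2; b, c never used (weakening)
affine: ✗, repeated use of d ×2
relevant: ✗, b, c never used (weakening)
unrestricted: ✓, well-typed at B; no restrictions here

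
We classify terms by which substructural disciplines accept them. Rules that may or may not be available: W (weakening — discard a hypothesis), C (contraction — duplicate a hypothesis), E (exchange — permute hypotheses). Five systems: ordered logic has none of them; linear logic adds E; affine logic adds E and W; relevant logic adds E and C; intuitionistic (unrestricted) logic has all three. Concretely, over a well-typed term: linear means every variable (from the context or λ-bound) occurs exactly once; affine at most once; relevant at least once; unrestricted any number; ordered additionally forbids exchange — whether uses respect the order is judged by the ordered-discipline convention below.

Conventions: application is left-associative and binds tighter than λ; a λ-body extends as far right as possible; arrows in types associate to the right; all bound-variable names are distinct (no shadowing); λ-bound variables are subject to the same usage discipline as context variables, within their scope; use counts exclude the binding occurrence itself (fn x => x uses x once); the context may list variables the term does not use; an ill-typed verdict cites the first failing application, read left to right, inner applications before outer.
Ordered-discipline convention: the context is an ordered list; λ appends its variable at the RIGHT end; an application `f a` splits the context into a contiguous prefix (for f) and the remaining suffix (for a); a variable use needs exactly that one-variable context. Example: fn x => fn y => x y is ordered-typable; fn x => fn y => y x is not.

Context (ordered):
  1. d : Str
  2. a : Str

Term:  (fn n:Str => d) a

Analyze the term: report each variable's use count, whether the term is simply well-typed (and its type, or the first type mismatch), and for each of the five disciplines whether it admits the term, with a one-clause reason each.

use counts: d: 1; a: 1; n (bound): 0
left-to-right use order: d, a
typing: well-typed — term : Str
ordered ✗ (n never used (weakening))
linear ✗ (n never used (weakening))
affine ✓ (none of d, a, n used more than once)
relevant ✗ (n never used (weakening))
unrestricted ✓ (typability at Str is all that's needed)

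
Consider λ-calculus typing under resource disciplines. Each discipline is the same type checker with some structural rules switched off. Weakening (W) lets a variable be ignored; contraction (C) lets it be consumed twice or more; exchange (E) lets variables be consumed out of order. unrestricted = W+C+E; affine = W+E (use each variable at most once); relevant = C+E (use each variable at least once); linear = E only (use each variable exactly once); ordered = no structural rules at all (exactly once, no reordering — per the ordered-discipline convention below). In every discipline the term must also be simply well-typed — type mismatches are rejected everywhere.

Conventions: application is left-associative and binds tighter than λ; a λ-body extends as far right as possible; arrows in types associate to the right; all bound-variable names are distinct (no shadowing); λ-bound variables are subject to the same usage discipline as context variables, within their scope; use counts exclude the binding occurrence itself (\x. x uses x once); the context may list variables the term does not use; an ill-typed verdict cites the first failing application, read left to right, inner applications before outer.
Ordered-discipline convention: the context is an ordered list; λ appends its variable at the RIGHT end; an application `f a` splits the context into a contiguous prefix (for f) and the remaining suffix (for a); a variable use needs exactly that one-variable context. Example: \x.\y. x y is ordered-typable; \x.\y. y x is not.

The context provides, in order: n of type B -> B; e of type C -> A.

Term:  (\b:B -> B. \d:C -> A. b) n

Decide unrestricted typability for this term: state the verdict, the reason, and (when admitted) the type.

yes — well-typed at (C -> A) -> B -> B; no restrictions here; term : (C -> A) -> B -> B
variable uses: n: 1; e: 0; b (λ-bound): 1; d (λ-bound): 0
uses in reading order: b, n
typing: well-typed at (C -> A) -> B -> B
all disciplines: ordered ✗ | linear ✗ | affine ✓ | relevant ✗ | unrestricted ✓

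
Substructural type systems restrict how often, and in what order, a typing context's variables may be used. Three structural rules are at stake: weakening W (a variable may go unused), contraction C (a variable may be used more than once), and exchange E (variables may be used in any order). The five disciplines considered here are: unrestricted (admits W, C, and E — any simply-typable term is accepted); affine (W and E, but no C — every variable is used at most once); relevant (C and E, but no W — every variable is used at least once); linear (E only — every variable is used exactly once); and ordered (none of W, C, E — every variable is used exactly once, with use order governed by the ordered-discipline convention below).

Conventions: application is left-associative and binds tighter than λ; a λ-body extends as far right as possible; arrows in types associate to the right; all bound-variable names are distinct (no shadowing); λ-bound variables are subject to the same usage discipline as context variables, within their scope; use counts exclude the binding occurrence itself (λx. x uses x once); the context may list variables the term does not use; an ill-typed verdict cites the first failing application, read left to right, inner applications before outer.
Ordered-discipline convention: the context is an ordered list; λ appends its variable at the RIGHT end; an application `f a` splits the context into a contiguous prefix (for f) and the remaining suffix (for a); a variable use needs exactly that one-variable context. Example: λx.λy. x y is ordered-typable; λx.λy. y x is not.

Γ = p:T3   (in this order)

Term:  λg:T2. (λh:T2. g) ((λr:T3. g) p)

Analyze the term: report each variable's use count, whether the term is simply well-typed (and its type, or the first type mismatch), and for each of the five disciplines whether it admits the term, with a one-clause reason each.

usage: p: 1, g [bound]: 2, h [bound]: 0, r [bound]: 0
uses in reading order: g, g, p
typing: the term checks, with type T2 -> T2
ordered: ✗, repeated use of g ×2; needs weakening: h, r unused
linear: ✗, repeated use of g ×2; needs weakening: h, r unused
affine: ✗, repeated use of g ×2
relevant: ✗, needs weakening: h, r unused
unrestricted: ✓, typability at T2 -> T2 is all that's needed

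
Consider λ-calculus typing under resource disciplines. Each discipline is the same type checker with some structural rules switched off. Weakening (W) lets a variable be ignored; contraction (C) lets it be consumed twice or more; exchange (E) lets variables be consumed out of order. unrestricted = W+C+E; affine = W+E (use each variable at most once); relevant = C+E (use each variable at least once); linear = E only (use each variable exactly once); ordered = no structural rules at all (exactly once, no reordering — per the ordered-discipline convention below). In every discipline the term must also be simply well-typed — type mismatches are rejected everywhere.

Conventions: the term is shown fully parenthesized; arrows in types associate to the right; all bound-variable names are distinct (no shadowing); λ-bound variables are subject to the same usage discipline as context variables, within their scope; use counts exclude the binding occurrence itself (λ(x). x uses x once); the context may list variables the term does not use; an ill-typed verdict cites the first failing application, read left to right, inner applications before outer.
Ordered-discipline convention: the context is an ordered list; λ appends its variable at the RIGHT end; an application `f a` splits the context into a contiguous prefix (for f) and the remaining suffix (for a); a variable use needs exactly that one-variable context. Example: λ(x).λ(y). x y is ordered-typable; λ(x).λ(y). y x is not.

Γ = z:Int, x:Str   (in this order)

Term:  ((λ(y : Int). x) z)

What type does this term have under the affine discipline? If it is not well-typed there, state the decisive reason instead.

term : Str
use counts: z ×1; x ×1; y (bound) ×0
use order (left to right): x, z
typing: well-typed — term : Str
summary: ordered ✗ · linear ✗ · affine ✓ · relevant ✗ · unrestricted ✓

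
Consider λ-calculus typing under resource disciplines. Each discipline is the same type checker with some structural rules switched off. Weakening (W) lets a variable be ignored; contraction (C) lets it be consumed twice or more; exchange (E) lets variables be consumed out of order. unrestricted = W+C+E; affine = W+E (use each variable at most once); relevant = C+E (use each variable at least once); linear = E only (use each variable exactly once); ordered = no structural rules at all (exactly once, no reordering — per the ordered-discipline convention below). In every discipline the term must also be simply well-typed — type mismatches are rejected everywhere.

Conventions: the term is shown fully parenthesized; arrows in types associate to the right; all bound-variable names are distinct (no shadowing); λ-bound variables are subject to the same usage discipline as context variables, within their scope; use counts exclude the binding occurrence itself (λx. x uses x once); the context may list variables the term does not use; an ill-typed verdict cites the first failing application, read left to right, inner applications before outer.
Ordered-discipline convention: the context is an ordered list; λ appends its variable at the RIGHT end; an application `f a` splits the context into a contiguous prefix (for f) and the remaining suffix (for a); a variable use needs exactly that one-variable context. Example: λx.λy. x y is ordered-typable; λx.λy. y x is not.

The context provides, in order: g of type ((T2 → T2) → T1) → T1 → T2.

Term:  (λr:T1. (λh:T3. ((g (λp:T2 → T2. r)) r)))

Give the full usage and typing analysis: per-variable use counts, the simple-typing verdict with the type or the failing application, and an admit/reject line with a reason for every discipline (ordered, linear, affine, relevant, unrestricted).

usage: g: 1×; r (λ-bound): 2×; h (λ-bound): 0×; p (λ-bound): 0×
use order (left to right): g, r, r
typing: well-typed — term : T1 → T3 → T2
ordered: ✗ — r ×2 used more than once (contraction); unused: h, p — weakening required
linear: ✗ — r ×2 used more than once (contraction); unused: h, p — weakening required
affine: ✗ — r ×2 used more than once (contraction)
relevant: ✗ — unused: h, p — weakening required
unrestricted: ✓ — typability at T1 → T3 → T2 is all that's needed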